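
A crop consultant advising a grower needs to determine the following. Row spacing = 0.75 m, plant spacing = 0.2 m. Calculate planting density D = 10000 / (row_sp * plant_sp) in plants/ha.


D = 10000 / (row_sp * plant_sp)
  = 10000 / (0.75 * 0.2)
  = 10000 / 0.1500
  = 66666.67 plants/ha


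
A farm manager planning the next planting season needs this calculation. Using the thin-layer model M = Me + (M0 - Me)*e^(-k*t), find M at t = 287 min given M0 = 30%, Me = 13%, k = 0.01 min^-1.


M = Me + (M0 - Me) * e^(-k*t)
  = 13 + (30 - 13) * e^(-0.01*287)
  = 13 + 17 * e^(-2.870)
  = 13 + 17 * 0.05670
  = 13 + 0.9639
  = 13.96%


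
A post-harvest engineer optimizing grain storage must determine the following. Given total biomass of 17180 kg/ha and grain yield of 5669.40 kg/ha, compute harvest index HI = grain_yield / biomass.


HI = grain_yield / biomass
   = 5669.40 / 17180
   = 0.33


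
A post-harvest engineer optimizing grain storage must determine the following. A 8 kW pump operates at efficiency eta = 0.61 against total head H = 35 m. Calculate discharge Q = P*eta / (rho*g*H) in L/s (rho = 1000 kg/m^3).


Q = (P * 1000 * eta) / (rho * g * H)
  = (8 * 1000 * 0.61) / (1000 * 9.81 * 35)
  = 4880 / 343350
  = 0.01421 m^3/s = 14.21 L/s


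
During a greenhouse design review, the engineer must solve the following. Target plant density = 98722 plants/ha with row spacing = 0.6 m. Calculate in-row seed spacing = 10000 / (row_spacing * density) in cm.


spacing = 10000 / (row_sp * density)
        = 10000 / (0.6 * 98722)
        = 10000 / 59233.20
        = 0.16882 m = 16.88 cm


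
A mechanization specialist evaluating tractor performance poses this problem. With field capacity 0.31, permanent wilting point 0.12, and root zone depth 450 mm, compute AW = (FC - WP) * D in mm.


AW = (FC - WP) * D
   = (0.31 - 0.12) * 450
   = 0.19 * 450
   = 85.50 mm


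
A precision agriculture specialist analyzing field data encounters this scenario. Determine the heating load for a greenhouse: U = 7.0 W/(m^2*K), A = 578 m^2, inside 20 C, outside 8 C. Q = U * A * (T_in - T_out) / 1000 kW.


dT = 20 - (8) = 12 K
Q = U * A * dT
  = 7.0 * 578 * 12
  = 48552 W = 48.55 kW


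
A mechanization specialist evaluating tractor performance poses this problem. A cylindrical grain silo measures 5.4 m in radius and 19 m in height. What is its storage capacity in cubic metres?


V = pi * r^2 * h
  = pi * 5.4^2 * 19
  = pi * 29.16 * 19
  = 1740.57 m^3


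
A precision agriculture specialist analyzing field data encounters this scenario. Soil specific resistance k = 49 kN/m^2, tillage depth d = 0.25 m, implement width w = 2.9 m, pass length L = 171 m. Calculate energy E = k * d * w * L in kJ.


E = k * d * w * L
  = 49 * 0.25 * 2.9 * 171
  = 6074.78 kJ


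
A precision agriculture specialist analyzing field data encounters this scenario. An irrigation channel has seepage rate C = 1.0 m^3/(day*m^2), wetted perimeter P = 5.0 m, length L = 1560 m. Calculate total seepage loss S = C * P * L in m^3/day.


S = C * P * L
  = 1.0 * 5.0 * 1560
  = 7800 m^3/day


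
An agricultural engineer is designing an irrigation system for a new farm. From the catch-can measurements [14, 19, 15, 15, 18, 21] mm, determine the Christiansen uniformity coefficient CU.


xbar = 102 / 6 = 17
sum|xi - xbar| = 14
CU = 100 * (1 - 14 / (6 * 17))
   = 100 * (1 - 0.1373)
   = 86.27%


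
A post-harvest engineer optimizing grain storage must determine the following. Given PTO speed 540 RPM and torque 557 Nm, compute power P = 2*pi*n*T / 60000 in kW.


P = 2*pi*n*T / 60000
  = 2*pi * 540 * 557 / 60000
  = 1889856.48 / 60000
  = 31.50 kW


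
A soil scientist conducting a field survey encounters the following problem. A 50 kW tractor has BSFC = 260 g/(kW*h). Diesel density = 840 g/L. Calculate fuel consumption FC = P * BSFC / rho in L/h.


FC = P * BSFC / rho_fuel
   = 50 * 260 / 840
   = 13000 / 840
   = 15.48 L/h


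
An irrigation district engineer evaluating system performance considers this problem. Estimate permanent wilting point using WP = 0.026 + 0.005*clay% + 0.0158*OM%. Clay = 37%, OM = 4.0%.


WP = 0.026 + 0.005*37 + 0.0158*4.0
   = 0.026 + 0.1850 + 0.0632
   = 0.2742


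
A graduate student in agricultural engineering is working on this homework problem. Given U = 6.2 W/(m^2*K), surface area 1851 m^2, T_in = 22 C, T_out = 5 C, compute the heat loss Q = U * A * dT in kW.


dT = 22 - (5) = 17 K
Q = U * A * dT
  = 6.2 * 1851 * 17
  = 195095.40 W = 195.10 kW


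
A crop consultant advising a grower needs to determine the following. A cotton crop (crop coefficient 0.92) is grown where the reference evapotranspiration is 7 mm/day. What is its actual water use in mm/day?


ETc = Kc * ET0
    = 0.92 * 7
    = 6.44 mm/day


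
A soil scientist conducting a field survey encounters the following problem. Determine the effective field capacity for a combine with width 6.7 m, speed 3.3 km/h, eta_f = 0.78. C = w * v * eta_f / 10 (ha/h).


C = w * v * eta_f / 10
  = 6.7 * 3.3 * 0.78 / 10
  = 17.25 / 10
  = 1.72 ha/h


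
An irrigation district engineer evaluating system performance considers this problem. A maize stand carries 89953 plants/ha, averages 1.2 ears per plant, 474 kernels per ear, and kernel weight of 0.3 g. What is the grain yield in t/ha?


Y = density * ears * kernels * kw
  = 89953 * 1.2 * 474 * 0.3 g/ha
  = 15349579.92 g/ha
  = 15349.58 kg/ha = 15.35 t/ha


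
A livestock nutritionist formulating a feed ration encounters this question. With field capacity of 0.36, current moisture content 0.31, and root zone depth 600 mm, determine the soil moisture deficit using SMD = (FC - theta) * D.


SMD = (FC - theta) * D
    = (0.36 - 0.31) * 600
    = 0.050 * 600
    = 30 mm


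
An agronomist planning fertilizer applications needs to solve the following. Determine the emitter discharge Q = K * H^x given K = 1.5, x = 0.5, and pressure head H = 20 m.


Q = K * H^x
  = 1.5 * 20^0.5
  = 1.5 * 4.4721
  = 6.71 L/h


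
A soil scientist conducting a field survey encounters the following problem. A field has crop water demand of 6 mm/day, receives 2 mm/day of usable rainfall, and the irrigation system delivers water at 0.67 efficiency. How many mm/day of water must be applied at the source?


IWR = (ETc - Pe) / Ea
    = (6 - 2) / 0.67
    = 4 / 0.67
    = 5.97 mm/day


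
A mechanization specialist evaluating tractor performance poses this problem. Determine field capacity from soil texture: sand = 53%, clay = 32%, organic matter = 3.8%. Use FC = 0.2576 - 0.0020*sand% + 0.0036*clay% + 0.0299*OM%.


FC = 0.2576 - 0.0020*53 + 0.0036*32 + 0.0299*3.8
   = 0.2576 - 0.1060 + 0.1152 + 0.1136
   = 0.3804


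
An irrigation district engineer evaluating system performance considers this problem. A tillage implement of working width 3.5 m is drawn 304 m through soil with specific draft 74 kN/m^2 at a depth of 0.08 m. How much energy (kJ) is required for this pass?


E = k * d * w * L
  = 74 * 0.08 * 3.5 * 304
  = 6298.88 kJ


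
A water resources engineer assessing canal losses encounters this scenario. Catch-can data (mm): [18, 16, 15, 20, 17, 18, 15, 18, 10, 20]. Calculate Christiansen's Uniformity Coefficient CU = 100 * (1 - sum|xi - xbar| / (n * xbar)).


xbar = 167 / 10 = 16.700
sum|xi - xbar| = 21.600
CU = 100 * (1 - 21.600 / (10 * 16.700))
   = 100 * (1 - 0.1293)
   = 87.07%


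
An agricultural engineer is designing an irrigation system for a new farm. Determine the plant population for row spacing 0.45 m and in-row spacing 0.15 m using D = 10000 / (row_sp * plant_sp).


D = 10000 / (row_sp * plant_sp)
  = 10000 / (0.45 * 0.15)
  = 10000 / 0.0675
  = 148148.15 plants/ha


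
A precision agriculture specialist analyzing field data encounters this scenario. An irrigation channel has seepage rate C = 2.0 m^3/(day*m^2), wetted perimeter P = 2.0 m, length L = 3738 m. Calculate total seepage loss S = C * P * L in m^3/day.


S = C * P * L
  = 2.0 * 2.0 * 3738
  = 14952 m^3/day


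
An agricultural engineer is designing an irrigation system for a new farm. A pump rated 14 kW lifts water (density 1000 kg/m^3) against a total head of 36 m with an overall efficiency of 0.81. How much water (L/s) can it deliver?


Q = (P * 1000 * eta) / (rho * g * H)
  = (14 * 1000 * 0.81) / (1000 * 9.81 * 36)
  = 11340 / 353160
  = 0.03211 m^3/s = 32.11 L/s


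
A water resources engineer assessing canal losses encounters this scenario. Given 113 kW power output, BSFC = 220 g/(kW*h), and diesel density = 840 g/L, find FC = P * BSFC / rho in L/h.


FC = P * BSFC / rho_fuel
   = 113 * 220 / 840
   = 24860 / 840
   = 29.60 L/h


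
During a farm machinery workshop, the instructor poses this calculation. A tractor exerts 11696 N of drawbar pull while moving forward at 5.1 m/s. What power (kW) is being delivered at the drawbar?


P = F * v / 1000
  = 11696 * 5.1 / 1000
  = 59649.60 / 1000
  = 59.65 kW


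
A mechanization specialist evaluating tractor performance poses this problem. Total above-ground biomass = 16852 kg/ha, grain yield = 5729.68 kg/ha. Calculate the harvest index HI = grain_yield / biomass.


HI = grain_yield / biomass
   = 5729.68 / 16852
   = 0.34


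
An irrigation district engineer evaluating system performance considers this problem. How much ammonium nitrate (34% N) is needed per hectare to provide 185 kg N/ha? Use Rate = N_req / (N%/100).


Rate = N_required / (N_content / 100)
     = 185 / (34 / 100)
     = 185 / 0.34
     = 544.12 kg/ha


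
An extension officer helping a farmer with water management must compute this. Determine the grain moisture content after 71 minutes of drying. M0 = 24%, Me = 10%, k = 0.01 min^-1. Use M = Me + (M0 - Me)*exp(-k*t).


M = Me + (M0 - Me) * e^(-k*t)
  = 10 + (24 - 10) * e^(-0.01*71)
  = 10 + 14 * e^(-0.710)
  = 10 + 14 * 0.49164
  = 10 + 6.8830
  = 16.88%


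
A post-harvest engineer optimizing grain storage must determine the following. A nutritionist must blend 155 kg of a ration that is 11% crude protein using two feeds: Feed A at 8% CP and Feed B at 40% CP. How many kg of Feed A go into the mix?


parts_A = CP_b - target = 40 - 11 = 29
parts_B = target - CP_a = 11 - 8 = 3
total_parts = 29 + 3 = 32
Feed A = 155 * 29 / 32 = 140.47 kg
Feed B = 155 * 3 / 32 = 14.53 kg

140.47 kg


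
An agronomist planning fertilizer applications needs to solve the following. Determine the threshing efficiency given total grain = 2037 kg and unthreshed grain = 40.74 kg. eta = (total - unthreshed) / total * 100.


eta = (total - unthreshed) / total * 100
    = (2037 - 40.74) / 2037 * 100
    = 1996.26 / 2037 * 100
    = 98%


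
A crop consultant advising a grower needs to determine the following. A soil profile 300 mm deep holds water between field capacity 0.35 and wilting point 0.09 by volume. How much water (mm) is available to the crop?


AW = (FC - WP) * D
   = (0.35 - 0.09) * 300
   = 0.26 * 300
   = 78 mm


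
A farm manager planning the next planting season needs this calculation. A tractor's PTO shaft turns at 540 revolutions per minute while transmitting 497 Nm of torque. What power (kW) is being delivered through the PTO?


P = 2*pi*n*T / 60000
  = 2*pi * 540 * 497 / 60000
  = 1686281.27 / 60000
  = 28.10 kW


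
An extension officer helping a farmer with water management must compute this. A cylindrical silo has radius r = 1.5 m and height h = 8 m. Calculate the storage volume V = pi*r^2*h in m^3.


V = pi * r^2 * h
  = pi * 1.5^2 * 8
  = pi * 2.25 * 8
  = 56.55 m^3


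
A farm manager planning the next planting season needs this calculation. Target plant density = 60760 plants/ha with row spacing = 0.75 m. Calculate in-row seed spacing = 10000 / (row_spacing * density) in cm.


spacing = 10000 / (row_sp * density)
        = 10000 / (0.75 * 60760)
        = 10000 / 45570
        = 0.21944 m = 21.94 cm


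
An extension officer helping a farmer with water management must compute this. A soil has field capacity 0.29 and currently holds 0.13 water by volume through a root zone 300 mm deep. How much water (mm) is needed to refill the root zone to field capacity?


SMD = (FC - theta) * D
    = (0.29 - 0.13) * 300
    = 0.160 * 300
    = 48 mm


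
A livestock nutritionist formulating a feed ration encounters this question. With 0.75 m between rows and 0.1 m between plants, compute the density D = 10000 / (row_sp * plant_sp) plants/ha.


D = 10000 / (row_sp * plant_sp)
  = 10000 / (0.75 * 0.1)
  = 10000 / 0.0750
  = 133333.33 plants/ha


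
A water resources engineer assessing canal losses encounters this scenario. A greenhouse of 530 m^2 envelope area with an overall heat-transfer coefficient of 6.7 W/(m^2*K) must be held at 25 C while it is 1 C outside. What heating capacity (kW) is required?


dT = 25 - (1) = 24 K
Q = U * A * dT
  = 6.7 * 530 * 24
  = 85224 W = 85.22 kW


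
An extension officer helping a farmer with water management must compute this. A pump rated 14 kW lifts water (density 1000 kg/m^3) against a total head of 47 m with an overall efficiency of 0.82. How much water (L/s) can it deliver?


Q = (P * 1000 * eta) / (rho * g * H)
  = (14 * 1000 * 0.82) / (1000 * 9.81 * 47)
  = 11480 / 461070
  = 0.02490 m^3/s = 24.90 L/s


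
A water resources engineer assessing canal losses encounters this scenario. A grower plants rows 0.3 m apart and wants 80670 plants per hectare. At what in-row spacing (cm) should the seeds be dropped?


spacing = 10000 / (row_sp * density)
        = 10000 / (0.3 * 80670)
        = 10000 / 24201
        = 0.41321 m = 41.32 cm


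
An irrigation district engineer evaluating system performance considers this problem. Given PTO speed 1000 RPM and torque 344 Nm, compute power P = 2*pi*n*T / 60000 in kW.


P = 2*pi*n*T / 60000
  = 2*pi * 1000 * 344 / 60000
  = 2161415.75 / 60000
  = 36.02 kW


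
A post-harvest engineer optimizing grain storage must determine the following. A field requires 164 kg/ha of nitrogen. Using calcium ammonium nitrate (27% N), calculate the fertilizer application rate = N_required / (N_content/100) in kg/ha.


Rate = N_required / (N_content / 100)
     = 164 / (27 / 100)
     = 164 / 0.27
     = 607.41 kg/ha


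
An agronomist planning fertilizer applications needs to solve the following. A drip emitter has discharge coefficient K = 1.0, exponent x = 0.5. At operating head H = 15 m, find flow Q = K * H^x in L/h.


Q = K * H^x
  = 1.0 * 15^0.5
  = 1.0 * 3.8730
  = 3.87 L/h


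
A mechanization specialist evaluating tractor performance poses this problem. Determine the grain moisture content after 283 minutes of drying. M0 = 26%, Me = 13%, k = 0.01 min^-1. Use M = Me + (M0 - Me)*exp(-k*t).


M = Me + (M0 - Me) * e^(-k*t)
  = 13 + (26 - 13) * e^(-0.01*283)
  = 13 + 13 * e^(-2.830)
  = 13 + 13 * 0.05901
  = 13 + 0.7672
  = 13.77%


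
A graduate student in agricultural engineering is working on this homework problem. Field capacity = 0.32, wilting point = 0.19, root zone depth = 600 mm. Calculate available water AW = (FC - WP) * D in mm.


AW = (FC - WP) * D
   = (0.32 - 0.19) * 600
   = 0.13 * 600
   = 78 mm


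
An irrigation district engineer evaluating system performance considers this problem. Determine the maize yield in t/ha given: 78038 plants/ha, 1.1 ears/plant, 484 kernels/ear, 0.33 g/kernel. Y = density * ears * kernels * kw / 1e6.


Y = density * ears * kernels * kw
  = 78038 * 1.1 * 484 * 0.33 g/ha
  = 13710652.30 g/ha
  = 13710.65 kg/ha = 13.71 t/ha


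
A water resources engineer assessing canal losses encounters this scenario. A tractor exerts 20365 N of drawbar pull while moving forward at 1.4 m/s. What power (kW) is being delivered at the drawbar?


P = F * v / 1000
  = 20365 * 1.4 / 1000
  = 28511 / 1000
  = 28.51 kW


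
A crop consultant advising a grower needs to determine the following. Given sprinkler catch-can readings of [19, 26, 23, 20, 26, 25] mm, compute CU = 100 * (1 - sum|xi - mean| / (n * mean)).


xbar = 139 / 6 = 23.167
sum|xi - xbar| = 15
CU = 100 * (1 - 15 / (6 * 23.167))
   = 100 * (1 - 0.1079)
   = 89.21%


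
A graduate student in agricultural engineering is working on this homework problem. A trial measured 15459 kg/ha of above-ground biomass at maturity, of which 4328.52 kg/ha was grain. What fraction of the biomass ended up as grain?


HI = grain_yield / biomass
   = 4328.52 / 15459
   = 0.28


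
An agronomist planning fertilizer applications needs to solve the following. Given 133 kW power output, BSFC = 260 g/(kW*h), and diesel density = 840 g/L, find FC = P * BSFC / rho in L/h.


FC = P * BSFC / rho_fuel
   = 133 * 260 / 840
   = 34580 / 840
   = 41.17 L/h


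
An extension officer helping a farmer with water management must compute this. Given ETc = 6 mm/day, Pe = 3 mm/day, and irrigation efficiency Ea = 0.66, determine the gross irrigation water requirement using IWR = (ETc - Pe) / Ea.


IWR = (ETc - Pe) / Ea
    = (6 - 3) / 0.66
    = 3 / 0.66
    = 4.55 mm/day


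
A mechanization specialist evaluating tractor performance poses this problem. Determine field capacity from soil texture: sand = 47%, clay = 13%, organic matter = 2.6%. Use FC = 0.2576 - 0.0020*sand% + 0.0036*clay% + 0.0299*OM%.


FC = 0.2576 - 0.0020*47 + 0.0036*13 + 0.0299*2.6
   = 0.2576 - 0.0940 + 0.0468 + 0.0777
   = 0.2881


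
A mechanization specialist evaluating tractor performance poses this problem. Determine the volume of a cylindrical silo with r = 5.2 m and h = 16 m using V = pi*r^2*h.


V = pi * r^2 * h
  = pi * 5.2^2 * 16
  = pi * 27.04 * 16
  = 1359.18 m^3


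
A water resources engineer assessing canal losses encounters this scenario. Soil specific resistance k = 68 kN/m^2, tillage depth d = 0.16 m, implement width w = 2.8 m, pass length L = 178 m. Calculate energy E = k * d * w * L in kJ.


E = k * d * w * L
  = 68 * 0.16 * 2.8 * 178
  = 5422.59 kJ


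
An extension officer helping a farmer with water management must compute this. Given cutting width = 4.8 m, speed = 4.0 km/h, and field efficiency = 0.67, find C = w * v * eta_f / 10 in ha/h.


C = w * v * eta_f / 10
  = 4.8 * 4.0 * 0.67 / 10
  = 12.86 / 10
  = 1.29 ha/h


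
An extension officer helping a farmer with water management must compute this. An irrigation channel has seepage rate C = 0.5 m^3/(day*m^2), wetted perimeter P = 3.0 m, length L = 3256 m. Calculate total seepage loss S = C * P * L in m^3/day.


S = C * P * L
  = 0.5 * 3.0 * 3256
  = 4884 m^3/day


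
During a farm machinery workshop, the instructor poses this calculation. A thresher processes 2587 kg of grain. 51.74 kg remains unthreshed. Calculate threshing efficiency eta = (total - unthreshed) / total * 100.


eta = (total - unthreshed) / total * 100
    = (2587 - 51.74) / 2587 * 100
    = 2535.26 / 2587 * 100
    = 98%


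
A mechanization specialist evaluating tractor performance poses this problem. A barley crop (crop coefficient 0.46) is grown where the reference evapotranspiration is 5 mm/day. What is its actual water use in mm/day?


ETc = Kc * ET0
    = 0.46 * 5
    = 2.30 mm/day


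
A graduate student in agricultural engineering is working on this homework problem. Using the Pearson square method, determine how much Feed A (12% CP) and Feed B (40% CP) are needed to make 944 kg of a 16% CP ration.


parts_A = CP_b - target = 40 - 16 = 24
parts_B = target - CP_a = 16 - 12 = 4
total_parts = 24 + 4 = 28
Feed A = 944 * 24 / 28 = 809.14 kg
Feed B = 944 * 4 / 28 = 134.86 kg

809.14 kg


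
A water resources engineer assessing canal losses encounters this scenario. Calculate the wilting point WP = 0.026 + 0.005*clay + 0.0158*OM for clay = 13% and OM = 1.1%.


WP = 0.026 + 0.005*13 + 0.0158*1.1
   = 0.026 + 0.0650 + 0.0174
   = 0.1084


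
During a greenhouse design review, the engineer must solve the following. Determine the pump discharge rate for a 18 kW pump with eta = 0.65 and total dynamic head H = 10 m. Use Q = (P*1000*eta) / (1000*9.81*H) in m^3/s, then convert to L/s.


Q = (P * 1000 * eta) / (rho * g * H)
  = (18 * 1000 * 0.65) / (1000 * 9.81 * 10)
  = 11700 / 98100
  = 0.11927 m^3/s = 119.27 L/s


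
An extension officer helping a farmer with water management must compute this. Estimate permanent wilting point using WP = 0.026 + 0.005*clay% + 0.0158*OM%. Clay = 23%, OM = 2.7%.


WP = 0.026 + 0.005*23 + 0.0158*2.7
   = 0.026 + 0.1150 + 0.0427
   = 0.1837


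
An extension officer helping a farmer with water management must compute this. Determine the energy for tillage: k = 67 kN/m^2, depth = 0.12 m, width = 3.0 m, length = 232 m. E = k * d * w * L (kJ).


E = k * d * w * L
  = 67 * 0.12 * 3.0 * 232
  = 5595.84 kJ


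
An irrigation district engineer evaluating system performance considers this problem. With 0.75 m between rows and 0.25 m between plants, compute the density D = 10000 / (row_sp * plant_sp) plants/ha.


D = 10000 / (row_sp * plant_sp)
  = 10000 / (0.75 * 0.25)
  = 10000 / 0.1875
  = 53333.33 plants/ha


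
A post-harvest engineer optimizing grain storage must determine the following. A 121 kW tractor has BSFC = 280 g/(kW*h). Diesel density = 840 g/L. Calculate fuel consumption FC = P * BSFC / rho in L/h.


FC = P * BSFC / rho_fuel
   = 121 * 280 / 840
   = 33880 / 840
   = 40.33 L/h


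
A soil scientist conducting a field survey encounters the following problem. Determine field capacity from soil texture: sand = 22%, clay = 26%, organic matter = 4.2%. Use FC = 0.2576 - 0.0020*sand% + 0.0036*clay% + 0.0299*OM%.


FC = 0.2576 - 0.0020*22 + 0.0036*26 + 0.0299*4.2
   = 0.2576 - 0.0440 + 0.0936 + 0.1256
   = 0.4328


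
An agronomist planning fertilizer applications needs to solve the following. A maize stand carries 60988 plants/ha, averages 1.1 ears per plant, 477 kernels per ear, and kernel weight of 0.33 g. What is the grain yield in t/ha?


Y = density * ears * kernels * kw
  = 60988 * 1.1 * 477 * 0.33 g/ha
  = 10560133.19 g/ha
  = 10560.13 kg/ha = 10.56 t/ha


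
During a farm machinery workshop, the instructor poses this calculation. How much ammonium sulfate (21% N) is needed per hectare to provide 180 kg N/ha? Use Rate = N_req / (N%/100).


Rate = N_required / (N_content / 100)
     = 180 / (21 / 100)
     = 180 / 0.21
     = 857.14 kg/ha


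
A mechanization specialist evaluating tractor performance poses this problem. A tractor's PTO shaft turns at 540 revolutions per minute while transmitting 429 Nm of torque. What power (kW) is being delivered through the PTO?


P = 2*pi*n*T / 60000
  = 2*pi * 540 * 429 / 60000
  = 1455562.71 / 60000
  = 24.26 kW


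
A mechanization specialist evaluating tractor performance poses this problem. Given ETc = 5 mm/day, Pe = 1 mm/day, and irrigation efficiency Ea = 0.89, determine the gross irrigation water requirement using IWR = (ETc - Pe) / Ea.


IWR = (ETc - Pe) / Ea
    = (5 - 1) / 0.89
    = 4 / 0.89
    = 4.49 mm/day


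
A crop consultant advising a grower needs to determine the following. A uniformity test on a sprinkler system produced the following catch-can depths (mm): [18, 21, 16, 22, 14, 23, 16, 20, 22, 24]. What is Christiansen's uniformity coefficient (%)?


xbar = 196 / 10 = 19.600
sum|xi - xbar| = 28.800
CU = 100 * (1 - 28.800 / (10 * 19.600))
   = 100 * (1 - 0.1469)
   = 85.31%


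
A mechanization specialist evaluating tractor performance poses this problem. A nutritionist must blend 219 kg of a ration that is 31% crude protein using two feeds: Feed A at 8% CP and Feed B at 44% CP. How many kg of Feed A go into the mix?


parts_A = CP_b - target = 44 - 31 = 13
parts_B = target - CP_a = 31 - 8 = 23
total_parts = 13 + 23 = 36
Feed A = 219 * 13 / 36 = 79.08 kg
Feed B = 219 * 23 / 36 = 139.92 kg

79.08 kg


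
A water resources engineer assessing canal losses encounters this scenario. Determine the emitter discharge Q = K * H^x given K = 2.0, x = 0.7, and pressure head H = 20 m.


Q = K * H^x
  = 2.0 * 20^0.7
  = 2.0 * 8.1418
  = 16.28 L/h


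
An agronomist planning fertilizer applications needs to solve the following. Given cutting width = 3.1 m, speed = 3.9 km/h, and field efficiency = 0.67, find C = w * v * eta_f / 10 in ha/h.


C = w * v * eta_f / 10
  = 3.1 * 3.9 * 0.67 / 10
  = 8.10 / 10
  = 0.81 ha/h


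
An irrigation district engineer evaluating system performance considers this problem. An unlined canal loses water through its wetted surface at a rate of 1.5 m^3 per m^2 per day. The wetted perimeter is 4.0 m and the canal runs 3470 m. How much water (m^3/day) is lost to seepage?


S = C * P * L
  = 1.5 * 4.0 * 3470
  = 20820 m^3/day


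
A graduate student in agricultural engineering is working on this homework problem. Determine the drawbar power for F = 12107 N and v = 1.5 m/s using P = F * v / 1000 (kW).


P = F * v / 1000
  = 12107 * 1.5 / 1000
  = 18160.50 / 1000
  = 18.16 kW


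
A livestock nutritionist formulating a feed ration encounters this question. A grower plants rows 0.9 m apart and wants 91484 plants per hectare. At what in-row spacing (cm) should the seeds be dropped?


spacing = 10000 / (row_sp * density)
        = 10000 / (0.9 * 91484)
        = 10000 / 82335.60
        = 0.12145 m = 12.15 cm


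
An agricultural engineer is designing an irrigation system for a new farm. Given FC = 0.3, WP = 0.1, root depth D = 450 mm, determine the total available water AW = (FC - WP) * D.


AW = (FC - WP) * D
   = (0.3 - 0.1) * 450
   = 0.20 * 450
   = 90 mm


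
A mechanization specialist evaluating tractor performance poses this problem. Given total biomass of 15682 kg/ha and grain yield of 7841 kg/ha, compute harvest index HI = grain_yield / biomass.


HI = grain_yield / biomass
   = 7841 / 15682
   = 0.50


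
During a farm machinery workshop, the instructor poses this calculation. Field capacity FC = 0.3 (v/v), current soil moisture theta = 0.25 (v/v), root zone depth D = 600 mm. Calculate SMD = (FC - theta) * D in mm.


SMD = (FC - theta) * D
    = (0.3 - 0.25) * 600
    = 0.050 * 600
    = 30 mm


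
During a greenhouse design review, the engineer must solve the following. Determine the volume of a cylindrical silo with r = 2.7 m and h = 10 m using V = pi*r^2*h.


V = pi * r^2 * h
  = pi * 2.7^2 * 10
  = pi * 7.29 * 10
  = 229.02 m^3


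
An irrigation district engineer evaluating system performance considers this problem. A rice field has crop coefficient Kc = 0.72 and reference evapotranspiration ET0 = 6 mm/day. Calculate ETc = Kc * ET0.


ETc = Kc * ET0
    = 0.72 * 6
    = 4.32 mm/day


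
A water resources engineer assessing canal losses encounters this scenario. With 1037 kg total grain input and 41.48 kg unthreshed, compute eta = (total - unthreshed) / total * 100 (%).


eta = (total - unthreshed) / total * 100
    = (1037 - 41.48) / 1037 * 100
    = 995.52 / 1037 * 100
    = 96%


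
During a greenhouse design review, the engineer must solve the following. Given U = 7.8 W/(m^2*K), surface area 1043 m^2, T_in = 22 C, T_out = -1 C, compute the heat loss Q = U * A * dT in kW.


dT = 22 - (-1) = 23 K
Q = U * A * dT
  = 7.8 * 1043 * 23
  = 187114.20 W = 187.11 kW


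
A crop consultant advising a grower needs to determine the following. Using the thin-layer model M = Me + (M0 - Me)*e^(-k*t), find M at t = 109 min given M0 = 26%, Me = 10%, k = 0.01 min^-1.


M = Me + (M0 - Me) * e^(-k*t)
  = 10 + (26 - 10) * e^(-0.01*109)
  = 10 + 16 * e^(-1.090)
  = 10 + 16 * 0.33622
  = 10 + 5.3795
  = 15.38%


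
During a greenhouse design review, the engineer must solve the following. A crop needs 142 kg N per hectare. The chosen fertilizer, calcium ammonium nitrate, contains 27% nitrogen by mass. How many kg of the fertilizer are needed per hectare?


Rate = N_required / (N_content / 100)
     = 142 / (27 / 100)
     = 142 / 0.27
     = 525.93 kg/ha


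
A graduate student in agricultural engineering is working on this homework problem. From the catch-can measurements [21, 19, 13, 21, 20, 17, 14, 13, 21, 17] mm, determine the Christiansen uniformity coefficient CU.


xbar = 176 / 10 = 17.600
sum|xi - xbar| = 28
CU = 100 * (1 - 28 / (10 * 17.600))
   = 100 * (1 - 0.1591)
   = 84.09%


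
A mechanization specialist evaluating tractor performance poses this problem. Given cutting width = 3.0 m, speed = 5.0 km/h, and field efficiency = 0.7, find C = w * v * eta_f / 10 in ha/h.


C = w * v * eta_f / 10
  = 3.0 * 5.0 * 0.7 / 10
  = 10.50 / 10
  = 1.05 ha/h


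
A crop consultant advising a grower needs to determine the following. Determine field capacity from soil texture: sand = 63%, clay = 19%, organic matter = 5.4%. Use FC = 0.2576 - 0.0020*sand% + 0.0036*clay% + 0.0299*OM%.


FC = 0.2576 - 0.0020*63 + 0.0036*19 + 0.0299*5.4
   = 0.2576 - 0.1260 + 0.0684 + 0.1615
   = 0.3615


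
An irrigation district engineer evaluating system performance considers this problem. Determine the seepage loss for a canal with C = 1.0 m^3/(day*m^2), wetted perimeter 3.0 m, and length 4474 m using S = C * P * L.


S = C * P * L
  = 1.0 * 3.0 * 4474
  = 13422 m^3/day


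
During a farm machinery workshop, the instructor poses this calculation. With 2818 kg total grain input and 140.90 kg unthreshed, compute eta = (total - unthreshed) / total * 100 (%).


eta = (total - unthreshed) / total * 100
    = (2818 - 140.90) / 2818 * 100
    = 2677.10 / 2818 * 100
    = 95%


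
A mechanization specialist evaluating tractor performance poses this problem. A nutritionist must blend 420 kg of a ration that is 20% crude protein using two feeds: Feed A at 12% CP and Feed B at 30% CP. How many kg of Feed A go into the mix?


parts_A = CP_b - target = 30 - 20 = 10
parts_B = target - CP_a = 20 - 12 = 8
total_parts = 10 + 8 = 18
Feed A = 420 * 10 / 18 = 233.33 kg
Feed B = 420 * 8 / 18 = 186.67 kg

233.33 kg


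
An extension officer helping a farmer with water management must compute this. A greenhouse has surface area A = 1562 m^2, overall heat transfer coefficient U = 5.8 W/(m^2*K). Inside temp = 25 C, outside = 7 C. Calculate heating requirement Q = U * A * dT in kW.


dT = 25 - (7) = 18 K
Q = U * A * dT
  = 5.8 * 1562 * 18
  = 163072.80 W = 163.07 kW


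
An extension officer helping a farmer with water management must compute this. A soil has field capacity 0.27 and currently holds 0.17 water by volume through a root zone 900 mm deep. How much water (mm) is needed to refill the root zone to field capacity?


SMD = (FC - theta) * D
    = (0.27 - 0.17) * 900
    = 0.100 * 900
    = 90 mm


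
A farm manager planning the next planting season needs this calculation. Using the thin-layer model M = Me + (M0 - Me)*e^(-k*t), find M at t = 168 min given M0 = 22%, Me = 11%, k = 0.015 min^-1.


M = Me + (M0 - Me) * e^(-k*t)
  = 11 + (22 - 11) * e^(-0.015*168)
  = 11 + 11 * e^(-2.520)
  = 11 + 11 * 0.08046
  = 11 + 0.8851
  = 11.89%


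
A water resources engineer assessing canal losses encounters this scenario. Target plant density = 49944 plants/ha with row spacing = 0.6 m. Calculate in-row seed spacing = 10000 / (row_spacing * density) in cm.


spacing = 10000 / (row_sp * density)
        = 10000 / (0.6 * 49944)
        = 10000 / 29966.40
        = 0.33371 m = 33.37 cm


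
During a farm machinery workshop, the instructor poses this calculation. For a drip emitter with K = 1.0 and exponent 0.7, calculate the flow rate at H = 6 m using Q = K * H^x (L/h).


Q = K * H^x
  = 1.0 * 6^0.7
  = 1.0 * 3.5051
  = 3.51 L/h


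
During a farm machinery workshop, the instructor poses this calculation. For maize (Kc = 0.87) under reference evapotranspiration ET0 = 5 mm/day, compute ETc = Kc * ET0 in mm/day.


ETc = Kc * ET0
    = 0.87 * 5
    = 4.35 mm/day


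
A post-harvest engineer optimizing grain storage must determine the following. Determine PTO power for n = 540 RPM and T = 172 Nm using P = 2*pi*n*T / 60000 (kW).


P = 2*pi*n*T / 60000
  = 2*pi * 540 * 172 / 60000
  = 583582.25 / 60000
  = 9.73 kW


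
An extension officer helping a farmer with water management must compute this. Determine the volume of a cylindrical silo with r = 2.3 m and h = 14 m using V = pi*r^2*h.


V = pi * r^2 * h
  = pi * 2.3^2 * 14
  = pi * 5.29 * 14
  = 232.67 m^3


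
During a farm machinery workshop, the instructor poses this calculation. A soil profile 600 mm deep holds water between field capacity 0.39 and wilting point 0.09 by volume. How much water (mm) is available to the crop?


AW = (FC - WP) * D
   = (0.39 - 0.09) * 600
   = 0.30 * 600
   = 180 mm


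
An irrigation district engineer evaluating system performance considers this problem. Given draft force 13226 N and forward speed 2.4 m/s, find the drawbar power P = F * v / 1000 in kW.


P = F * v / 1000
  = 13226 * 2.4 / 1000
  = 31742.40 / 1000
  = 31.74 kW


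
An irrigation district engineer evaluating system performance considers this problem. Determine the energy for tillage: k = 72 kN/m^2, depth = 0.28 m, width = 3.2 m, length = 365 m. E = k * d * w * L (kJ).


E = k * d * w * L
  = 72 * 0.28 * 3.2 * 365
  = 23546.88 kJ


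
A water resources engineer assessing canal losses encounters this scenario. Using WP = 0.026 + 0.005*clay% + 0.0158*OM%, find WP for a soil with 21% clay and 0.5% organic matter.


WP = 0.026 + 0.005*21 + 0.0158*0.5
   = 0.026 + 0.1050 + 0.0079
   = 0.1389


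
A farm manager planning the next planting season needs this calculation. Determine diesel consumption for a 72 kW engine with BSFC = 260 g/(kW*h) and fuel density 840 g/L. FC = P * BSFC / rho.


FC = P * BSFC / rho_fuel
   = 72 * 260 / 840
   = 18720 / 840
   = 22.29 L/h


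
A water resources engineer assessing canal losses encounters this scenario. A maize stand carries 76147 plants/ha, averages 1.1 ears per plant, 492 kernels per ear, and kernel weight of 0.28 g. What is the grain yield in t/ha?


Y = density * ears * kernels * kw
  = 76147 * 1.1 * 492 * 0.28 g/ha
  = 11539011.79 g/ha
  = 11539.01 kg/ha = 11.54 t/ha


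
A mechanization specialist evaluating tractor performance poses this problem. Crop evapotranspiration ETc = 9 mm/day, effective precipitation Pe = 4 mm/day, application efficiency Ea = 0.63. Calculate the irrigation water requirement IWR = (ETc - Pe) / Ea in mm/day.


IWR = (ETc - Pe) / Ea
    = (9 - 4) / 0.63
    = 5 / 0.63
    = 7.94 mm/day


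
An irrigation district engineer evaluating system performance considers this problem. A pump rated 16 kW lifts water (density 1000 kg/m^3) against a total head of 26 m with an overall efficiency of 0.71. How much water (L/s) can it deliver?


Q = (P * 1000 * eta) / (rho * g * H)
  = (16 * 1000 * 0.71) / (1000 * 9.81 * 26)
  = 11360 / 255060
  = 0.04454 m^3/s = 44.54 L/s


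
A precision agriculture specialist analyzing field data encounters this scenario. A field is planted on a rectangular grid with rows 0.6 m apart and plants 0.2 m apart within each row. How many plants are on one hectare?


D = 10000 / (row_sp * plant_sp)
  = 10000 / (0.6 * 0.2)
  = 10000 / 0.1200
  = 83333.33 plants/ha


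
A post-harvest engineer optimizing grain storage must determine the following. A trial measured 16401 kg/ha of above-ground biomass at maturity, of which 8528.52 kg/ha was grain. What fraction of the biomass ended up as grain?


HI = grain_yield / biomass
   = 8528.52 / 16401
   = 0.52


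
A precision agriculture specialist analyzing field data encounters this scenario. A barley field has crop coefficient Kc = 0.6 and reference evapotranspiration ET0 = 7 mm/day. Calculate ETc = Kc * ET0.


ETc = Kc * ET0
    = 0.6 * 7
    = 4.20 mm/day


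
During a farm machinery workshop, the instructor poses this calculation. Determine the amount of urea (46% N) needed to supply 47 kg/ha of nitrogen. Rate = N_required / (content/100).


Rate = N_required / (N_content / 100)
     = 47 / (46 / 100)
     = 47 / 0.46
     = 102.17 kg/ha


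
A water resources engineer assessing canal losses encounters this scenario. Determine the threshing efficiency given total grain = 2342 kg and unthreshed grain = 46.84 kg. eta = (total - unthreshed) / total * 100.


eta = (total - unthreshed) / total * 100
    = (2342 - 46.84) / 2342 * 100
    = 2295.16 / 2342 * 100
    = 98%


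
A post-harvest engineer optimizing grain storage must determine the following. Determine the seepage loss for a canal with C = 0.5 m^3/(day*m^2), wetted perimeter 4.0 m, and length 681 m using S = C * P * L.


S = C * P * L
  = 0.5 * 4.0 * 681
  = 1362 m^3/day


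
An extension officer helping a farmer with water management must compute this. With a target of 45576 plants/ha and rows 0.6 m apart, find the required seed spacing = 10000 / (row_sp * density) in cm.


spacing = 10000 / (row_sp * density)
        = 10000 / (0.6 * 45576)
        = 10000 / 27345.60
        = 0.36569 m = 36.57 cm


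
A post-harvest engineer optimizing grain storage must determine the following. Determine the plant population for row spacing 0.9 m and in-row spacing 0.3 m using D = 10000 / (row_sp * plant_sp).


D = 10000 / (row_sp * plant_sp)
  = 10000 / (0.9 * 0.3)
  = 10000 / 0.2700
  = 37037.04 plants/ha


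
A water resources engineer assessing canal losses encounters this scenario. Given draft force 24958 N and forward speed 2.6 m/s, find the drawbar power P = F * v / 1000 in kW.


P = F * v / 1000
  = 24958 * 2.6 / 1000
  = 64890.80 / 1000
  = 64.89 kW


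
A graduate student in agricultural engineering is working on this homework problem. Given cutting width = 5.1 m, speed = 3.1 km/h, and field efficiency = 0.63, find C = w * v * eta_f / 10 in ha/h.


C = w * v * eta_f / 10
  = 5.1 * 3.1 * 0.63 / 10
  = 9.96 / 10
  = 1.00 ha/h


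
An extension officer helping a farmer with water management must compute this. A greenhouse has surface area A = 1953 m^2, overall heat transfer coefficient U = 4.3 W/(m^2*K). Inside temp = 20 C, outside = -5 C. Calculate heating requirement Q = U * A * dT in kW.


dT = 20 - (-5) = 25 K
Q = U * A * dT
  = 4.3 * 1953 * 25
  = 209947.50 W = 209.95 kW


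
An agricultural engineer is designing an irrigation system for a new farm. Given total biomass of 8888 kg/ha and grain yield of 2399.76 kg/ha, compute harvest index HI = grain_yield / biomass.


HI = grain_yield / biomass
   = 2399.76 / 8888
   = 0.27


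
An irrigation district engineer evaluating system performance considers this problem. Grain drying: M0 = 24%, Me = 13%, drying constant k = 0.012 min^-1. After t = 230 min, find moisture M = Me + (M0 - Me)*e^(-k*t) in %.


M = Me + (M0 - Me) * e^(-k*t)
  = 13 + (24 - 13) * e^(-0.012*230)
  = 13 + 11 * e^(-2.760)
  = 13 + 11 * 0.06329
  = 13 + 0.6962
  = 13.70%


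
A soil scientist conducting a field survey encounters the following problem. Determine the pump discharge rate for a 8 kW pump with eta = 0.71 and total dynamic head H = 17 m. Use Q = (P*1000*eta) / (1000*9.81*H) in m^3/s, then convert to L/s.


Q = (P * 1000 * eta) / (rho * g * H)
  = (8 * 1000 * 0.71) / (1000 * 9.81 * 17)
  = 5680 / 166770
  = 0.03406 m^3/s = 34.06 L/s


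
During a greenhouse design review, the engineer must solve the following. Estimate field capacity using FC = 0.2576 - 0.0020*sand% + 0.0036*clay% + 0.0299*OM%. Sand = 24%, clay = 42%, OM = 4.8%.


FC = 0.2576 - 0.0020*24 + 0.0036*42 + 0.0299*4.8
   = 0.2576 - 0.0480 + 0.1512 + 0.1435
   = 0.5043


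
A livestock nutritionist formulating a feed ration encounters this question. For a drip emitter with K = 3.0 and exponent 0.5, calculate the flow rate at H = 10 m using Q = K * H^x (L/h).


Q = K * H^x
  = 3.0 * 10^0.5
  = 3.0 * 3.1623
  = 9.49 L/h


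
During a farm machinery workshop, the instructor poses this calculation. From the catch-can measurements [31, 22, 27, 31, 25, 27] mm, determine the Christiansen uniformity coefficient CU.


xbar = 163 / 6 = 27.167
sum|xi - xbar| = 15.333
CU = 100 * (1 - 15.333 / (6 * 27.167))
   = 100 * (1 - 0.0941)
   = 90.59%
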